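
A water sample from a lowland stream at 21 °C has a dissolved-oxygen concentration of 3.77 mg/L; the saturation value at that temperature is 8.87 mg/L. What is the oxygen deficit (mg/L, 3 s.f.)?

D = C_s − C = 8.87 − 3.77 = 5.10 mg/L.

D ≈ 5.10 mg/L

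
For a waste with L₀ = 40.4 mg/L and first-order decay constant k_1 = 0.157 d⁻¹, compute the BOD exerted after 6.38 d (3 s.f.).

y ≈ 25.6 mg/L

y_t = L₀(1 − e^(−k_1 t)) = 40.4 × (1 − e^(−0.157×6.38))
= 40.4 × (1 − 0.3673) = 40.4 × 0.6327 = 25.56 mg/L.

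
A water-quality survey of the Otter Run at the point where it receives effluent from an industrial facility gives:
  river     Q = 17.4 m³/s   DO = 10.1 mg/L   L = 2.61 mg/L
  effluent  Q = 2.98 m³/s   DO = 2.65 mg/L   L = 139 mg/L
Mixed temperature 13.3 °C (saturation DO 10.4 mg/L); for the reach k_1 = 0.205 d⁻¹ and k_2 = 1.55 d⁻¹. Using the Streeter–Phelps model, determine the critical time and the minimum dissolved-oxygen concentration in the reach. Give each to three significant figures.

t_c ≈ 1.12 d; minimum DO ≈ 8.03 mg/L

Mixed DO = (17.4×10.1 + 2.98×2.65)/(17.4+2.98) = 183.6/20.38 = 9.011 mg/L.
Mixed L₀ = (17.4×2.61 + 2.98×139)/(20.38) = 459.6/20.38 = 22.55 mg/L.
Initial deficit D₀ = C_s − DO₀ = 10.4 − 9.011 = 1.389 mg/L.
t_c = (1/1.345) ln[(1.55/0.205)(1 − 1.389×1.345/(0.205×22.55))] = 0.7435 × ln(4.505) = 1.119 d.
D_c = (0.205/1.55) × 22.55 × e^(−0.205×1.119) = 0.1323 × 22.55 × 0.7950 = 2.371 mg/L.
Minimum DO = 10.4 − 2.371 = 8.029 mg/L.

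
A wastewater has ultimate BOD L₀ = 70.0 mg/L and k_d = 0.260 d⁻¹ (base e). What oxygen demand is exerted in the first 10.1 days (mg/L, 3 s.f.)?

y ≈ 64.9 mg/L

y_t = L₀(1 − e^(−k_d t)) = 70.0 × (1 − e^(−0.260×10.1))
= 70.0 × (1 − 0.07237) = 70.0 × 0.9276 = 64.93 mg/L.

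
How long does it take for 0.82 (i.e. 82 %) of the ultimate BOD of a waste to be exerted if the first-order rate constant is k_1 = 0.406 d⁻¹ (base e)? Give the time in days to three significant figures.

y/L₀ = 1 − e^(−k_1 t) = 0.82 ⇒ e^(−k_1 t) = 0.180
t = −ln(0.180) / 0.406 = 1.715 / 0.406 = 4.224 d.

t ≈ 4.22 d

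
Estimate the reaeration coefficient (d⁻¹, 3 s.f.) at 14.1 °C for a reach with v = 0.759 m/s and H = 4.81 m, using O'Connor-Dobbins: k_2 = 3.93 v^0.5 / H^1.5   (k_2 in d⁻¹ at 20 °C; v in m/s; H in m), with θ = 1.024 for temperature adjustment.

k_2 ≈ 0.282 d⁻¹

k_2(20) = 3.93 × 0.759^0.5 / 4.81^1.5 = 3.93 × 0.8712 / 10.55 = 0.3246 d⁻¹.
k_2(14.1) = 0.3246 × 1.024^(14.1−20) = 0.3246 × 0.8694 = 0.2822 d⁻¹.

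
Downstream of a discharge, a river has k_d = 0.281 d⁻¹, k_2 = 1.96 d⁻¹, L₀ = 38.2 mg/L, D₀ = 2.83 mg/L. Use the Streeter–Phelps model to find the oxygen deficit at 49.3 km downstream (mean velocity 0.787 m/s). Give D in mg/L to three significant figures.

D ≈ 4.35 mg/L

Travel time t = x/v = 49.3 km / (0.787 m/s) = 49300 m / 0.787 m/s = 62640 s = 0.7250 d.
k_d L₀/(k_2−k_d) = 0.281×38.2/(1.96−0.281) = 10.73/1.679 = 6.393 mg/L.
e^(−k_d t) = e^(−0.281×0.7250) = 0.8157; e^(−k_2 t) = e^(−1.96×0.7250) = 0.2415.
D = 6.393 × (0.8157 − 0.2415) + 2.83 × 0.2415 = 3.671 + 0.6833 = 4.354 mg/L.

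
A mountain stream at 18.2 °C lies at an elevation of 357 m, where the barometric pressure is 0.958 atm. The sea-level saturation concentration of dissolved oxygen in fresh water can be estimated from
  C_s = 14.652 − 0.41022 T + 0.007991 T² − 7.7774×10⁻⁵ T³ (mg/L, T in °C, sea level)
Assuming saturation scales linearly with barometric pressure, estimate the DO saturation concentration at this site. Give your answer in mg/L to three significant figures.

At sea level: C_s = 14.652 − 0.41022×18.2 + 0.007991×18.2² − 7.7774×10⁻⁵×18.2³ = 9.364 mg/L.
Pressure correction: C_s' = 9.364 × 0.958 = 8.971 mg/L.

C_s ≈ 8.97 mg/L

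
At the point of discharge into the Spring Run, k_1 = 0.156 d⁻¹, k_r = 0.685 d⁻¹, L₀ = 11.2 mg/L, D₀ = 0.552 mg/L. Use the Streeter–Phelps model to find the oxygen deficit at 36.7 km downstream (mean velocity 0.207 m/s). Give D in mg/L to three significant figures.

D ≈ 1.72 mg/L

Travel time t = x/v = 36.7 km / (0.207 m/s) = 36700 m / 0.207 m/s = 177300 s = 2.052 d.
k_1 L₀/(k_r−k_1) = 0.156×11.2/(0.685−0.156) = 1.747/0.5290 = 3.303 mg/L.
e^(−k_1 t) = e^(−0.156×2.052) = 0.7261; e^(−k_r t) = e^(−0.685×2.052) = 0.2452.
D = 3.303 × (0.7261 − 0.2452) + 0.552 × 0.2452 = 1.588 + 0.1354 = 1.724 mg/L.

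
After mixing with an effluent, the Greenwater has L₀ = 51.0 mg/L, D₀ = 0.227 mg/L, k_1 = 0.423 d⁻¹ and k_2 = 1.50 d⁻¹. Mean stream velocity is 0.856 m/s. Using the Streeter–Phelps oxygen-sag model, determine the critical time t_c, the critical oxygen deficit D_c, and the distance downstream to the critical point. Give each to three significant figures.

t_c ≈ 1.16 d; D_c ≈ 8.79 mg/L; x_c ≈ 86.1 km

t_c = [1/(k_2−k_1)] ln[(k_2/k_1)(1 − D₀(k_2−k_1)/(k_1 L₀))]
= [1/(1.50−0.423)] ln[(1.50/0.423)(1 − 0.227×1.077/(0.423×51.0))]
= (1/1.077) ln[3.546 × 0.9887] = 0.9285 × ln(3.506) = 0.9285 × 1.254 = 1.165 d.
L(t_c) = L₀ e^(−k_1 t_c) = 51.0 × 0.6110 = 31.16 mg/L, and at the critical point k_2 D_c = k_1 L, so D_c = (0.423/1.50) × 31.16 = 8.787 mg/L.
x_c = v t_c = 0.856 m/s × 1.165 d × 86400 s/d = 86140 m ≈ 86.1 km.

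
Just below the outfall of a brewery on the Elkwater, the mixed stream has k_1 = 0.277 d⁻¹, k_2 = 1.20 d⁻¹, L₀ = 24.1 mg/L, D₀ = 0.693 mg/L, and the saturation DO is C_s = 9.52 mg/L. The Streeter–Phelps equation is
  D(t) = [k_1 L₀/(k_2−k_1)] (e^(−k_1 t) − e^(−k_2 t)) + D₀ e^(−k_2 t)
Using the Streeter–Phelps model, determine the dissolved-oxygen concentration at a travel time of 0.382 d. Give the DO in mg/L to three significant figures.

DO ≈ 7.15 mg/L

k_1 L₀/(k_2−k_1) = 0.277×24.1/(1.20−0.277) = 6.676/0.9230 = 7.233 mg/L.
e^(−k_1 t) = e^(−0.277×0.3820) = 0.8996; e^(−k_2 t) = e^(−1.20×0.3820) = 0.6323.
D = 7.233 × (0.8996 − 0.6323) + 0.693 × 0.6323 = 1.933 + 0.4382 = 2.371 mg/L.
DO = C_s − D = 9.52 − 2.371 = 7.149 mg/L.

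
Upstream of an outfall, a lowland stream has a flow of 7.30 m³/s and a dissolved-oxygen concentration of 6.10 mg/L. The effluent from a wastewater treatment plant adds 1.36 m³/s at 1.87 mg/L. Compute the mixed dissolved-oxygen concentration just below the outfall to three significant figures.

5.44 mg/L

Flow-weighted mixing: C = (Q_r C_r + Q_w C_w)/(Q_r + Q_w)
= (7.30×6.10 + 1.36×1.87)/(7.30 + 1.36) = 47.07/8.660 = 5.436 mg/L.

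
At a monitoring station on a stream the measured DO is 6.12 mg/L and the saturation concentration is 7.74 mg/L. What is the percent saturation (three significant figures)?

% saturation = C/C_s × 100 = 6.12/7.74 × 100 = 79.1 %.

79.1 % saturation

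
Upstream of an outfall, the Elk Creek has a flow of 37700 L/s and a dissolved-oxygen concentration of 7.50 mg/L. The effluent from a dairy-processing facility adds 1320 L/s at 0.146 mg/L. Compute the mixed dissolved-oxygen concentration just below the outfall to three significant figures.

7.25 mg/L

Flow-weighted mixing: C = (Q_r C_r + Q_w C_w)/(Q_r + Q_w)
= (37700×7.50 + 1320×0.146)/(37700 + 1320) = 282900/39020 = 7.251 mg/L.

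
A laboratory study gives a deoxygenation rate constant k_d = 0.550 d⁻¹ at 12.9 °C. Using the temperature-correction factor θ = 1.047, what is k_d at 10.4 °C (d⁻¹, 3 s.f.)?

k_d(T₂) = k_d(T₁) · θ^(T₂−T₁) = 0.550 × 1.047^(10.4−12.9)
= 0.550 × 1.047^-2.50 = 0.550 × 0.8915 = 0.4903 d⁻¹.

k_d ≈ 0.490 d⁻¹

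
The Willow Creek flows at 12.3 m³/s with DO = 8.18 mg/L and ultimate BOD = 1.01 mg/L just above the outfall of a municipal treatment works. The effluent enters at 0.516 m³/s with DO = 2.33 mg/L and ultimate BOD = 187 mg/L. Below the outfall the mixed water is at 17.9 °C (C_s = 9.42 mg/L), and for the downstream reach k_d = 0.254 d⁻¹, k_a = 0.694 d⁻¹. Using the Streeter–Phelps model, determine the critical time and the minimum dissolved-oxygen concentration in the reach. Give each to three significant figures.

t_c ≈ 1.47 d; minimum DO ≈ 7.28 mg/L

Mixed DO = (12.3×8.18 + 0.516×2.33)/(12.3+0.516) = 101.8/12.82 = 7.944 mg/L.
Mixed L₀ = (12.3×1.01 + 0.516×187)/(12.82) = 108.9/12.82 = 8.498 mg/L.
Initial deficit D₀ = C_s − DO₀ = 9.42 − 7.944 = 1.476 mg/L.
t_c = (1/0.4400) ln[(0.694/0.254)(1 − 1.476×0.4400/(0.254×8.498))] = 2.273 × ln(1.910) = 1.471 d.
D_c = (0.254/0.694) × 8.498 × e^(−0.254×1.471) = 0.3660 × 8.498 × 0.6882 = 2.140 mg/L.
Minimum DO = 9.42 − 2.140 = 7.280 mg/L.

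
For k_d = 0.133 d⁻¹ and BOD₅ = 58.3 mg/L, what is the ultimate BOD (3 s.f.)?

L₀ ≈ 120 mg/L

BOD₅ = L₀(1 − e^(−5k_d)) ⇒ L₀ = BOD₅ / (1 − e^(−5×0.133))
= 58.3 / (1 − 0.5143) = 58.3 / 0.4857 = 120.0 mg/L.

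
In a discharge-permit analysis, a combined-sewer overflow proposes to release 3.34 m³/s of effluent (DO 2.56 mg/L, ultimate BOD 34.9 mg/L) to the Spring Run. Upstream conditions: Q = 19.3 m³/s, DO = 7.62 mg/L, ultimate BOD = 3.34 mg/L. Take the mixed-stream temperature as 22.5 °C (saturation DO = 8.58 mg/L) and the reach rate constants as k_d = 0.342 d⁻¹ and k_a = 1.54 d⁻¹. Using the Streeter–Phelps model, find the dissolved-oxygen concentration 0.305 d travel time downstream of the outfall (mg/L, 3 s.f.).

DO ≈ 6.88 mg/L

Mixed DO = (19.3×7.62 + 3.34×2.56)/(19.3+3.34) = 155.6/22.64 = 6.874 mg/L.
Mixed L₀ = (19.3×3.34 + 3.34×34.9)/(22.64) = 181.0/22.64 = 7.996 mg/L.
Initial deficit D₀ = C_s − DO₀ = 8.58 − 6.874 = 1.706 mg/L.
D(0.305) = [0.342×7.996/(1.54−0.342)](e^(−0.342×0.305) − e^(−1.54×0.305)) + 1.706 e^(−1.54×0.305)
= 2.283 × (0.9009 − 0.6252) + 1.706 × 0.6252 = 1.696 mg/L.
DO = 8.58 − 1.696 = 6.884 mg/L.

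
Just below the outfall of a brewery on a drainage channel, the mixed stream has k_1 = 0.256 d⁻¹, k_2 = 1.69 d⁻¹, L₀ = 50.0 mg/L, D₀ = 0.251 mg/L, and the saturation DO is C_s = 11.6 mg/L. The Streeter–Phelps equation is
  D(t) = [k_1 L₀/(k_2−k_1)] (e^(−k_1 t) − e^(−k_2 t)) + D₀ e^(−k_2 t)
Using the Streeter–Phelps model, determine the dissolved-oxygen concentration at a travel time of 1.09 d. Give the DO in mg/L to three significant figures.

DO ≈ 6.22 mg/L

k_1 L₀/(k_2−k_1) = 0.256×50.0/(1.69−0.256) = 12.80/1.434 = 8.926 mg/L.
e^(−k_1 t) = e^(−0.256×1.090) = 0.7565; e^(−k_2 t) = e^(−1.69×1.090) = 0.1585.
D = 8.926 × (0.7565 − 0.1585) + 0.251 × 0.1585 = 5.338 + 0.03978 = 5.378 mg/L.
DO = C_s − D = 11.6 − 5.378 = 6.222 mg/L.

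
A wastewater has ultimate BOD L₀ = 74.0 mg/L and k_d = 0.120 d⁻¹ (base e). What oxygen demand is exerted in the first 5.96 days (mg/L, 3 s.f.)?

y_t = L₀(1 − e^(−k_d t)) = 74.0 × (1 − e^(−0.120×5.96))
= 74.0 × (1 − 0.4891) = 74.0 × 0.5109 = 37.81 mg/L.

y ≈ 37.8 mg/L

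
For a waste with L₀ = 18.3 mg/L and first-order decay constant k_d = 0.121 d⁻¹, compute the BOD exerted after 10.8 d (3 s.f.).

y ≈ 13.3 mg/L

y_t = L₀(1 − e^(−k_d t)) = 18.3 × (1 − e^(−0.121×10.8))
= 18.3 × (1 − 0.2707) = 18.3 × 0.7293 = 13.35 mg/L.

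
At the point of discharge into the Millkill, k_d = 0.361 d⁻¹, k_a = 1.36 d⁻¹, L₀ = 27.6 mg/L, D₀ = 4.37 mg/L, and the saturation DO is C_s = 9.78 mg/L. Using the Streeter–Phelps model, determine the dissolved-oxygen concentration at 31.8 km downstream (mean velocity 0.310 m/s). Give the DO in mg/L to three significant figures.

Travel time t = x/v = 31.8 km / (0.310 m/s) = 31800 m / 0.310 m/s = 102600 s = 1.187 d.
k_d L₀/(k_a−k_d) = 0.361×27.6/(1.36−0.361) = 9.964/0.9990 = 9.974 mg/L.
e^(−k_d t) = e^(−0.361×1.187) = 0.6514; e^(−k_a t) = e^(−1.36×1.187) = 0.1990.
D = 9.974 × (0.6514 − 0.1990) + 4.37 × 0.1990 = 4.513 + 0.8694 = 5.382 mg/L.
DO = C_s − D = 9.78 − 5.382 = 4.398 mg/L.

DO ≈ 4.40 mg/L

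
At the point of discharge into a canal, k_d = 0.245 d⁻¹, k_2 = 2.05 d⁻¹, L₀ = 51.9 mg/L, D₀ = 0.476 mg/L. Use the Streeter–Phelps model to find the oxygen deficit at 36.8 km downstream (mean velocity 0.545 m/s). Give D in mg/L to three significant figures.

D ≈ 4.49 mg/L

Travel time t = x/v = 36.8 km / (0.545 m/s) = 36800 m / 0.545 m/s = 67520 s = 0.7815 d.
k_d L₀/(k_2−k_d) = 0.245×51.9/(2.05−0.245) = 12.72/1.805 = 7.045 mg/L.
e^(−k_d t) = e^(−0.245×0.7815) = 0.8257; e^(−k_2 t) = e^(−2.05×0.7815) = 0.2015.
D = 7.045 × (0.8257 − 0.2015) + 0.476 × 0.2015 = 4.398 + 0.09590 = 4.494 mg/L.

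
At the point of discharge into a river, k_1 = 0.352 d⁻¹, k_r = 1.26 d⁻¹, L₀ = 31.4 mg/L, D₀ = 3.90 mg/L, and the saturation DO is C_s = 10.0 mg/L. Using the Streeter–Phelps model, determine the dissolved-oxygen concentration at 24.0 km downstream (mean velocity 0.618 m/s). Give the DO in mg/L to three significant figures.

DO ≈ 4.30 mg/L

Travel time t = x/v = 24.0 km / (0.618 m/s) = 24000 m / 0.618 m/s = 38830 s = 0.4495 d.
k_1 L₀/(k_r−k_1) = 0.352×31.4/(1.26−0.352) = 11.05/0.9080 = 12.17 mg/L.
e^(−k_1 t) = e^(−0.352×0.4495) = 0.8537; e^(−k_r t) = e^(−1.26×0.4495) = 0.5676.
D = 12.17 × (0.8537 − 0.5676) + 3.90 × 0.5676 = 3.482 + 2.214 = 5.696 mg/L.
DO = C_s − D = 10.0 − 5.696 = 4.304 mg/L.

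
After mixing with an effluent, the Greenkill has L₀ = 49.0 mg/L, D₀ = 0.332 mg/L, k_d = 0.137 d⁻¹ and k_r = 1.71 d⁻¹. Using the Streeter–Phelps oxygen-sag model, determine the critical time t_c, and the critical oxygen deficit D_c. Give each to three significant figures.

t_c ≈ 1.55 d; D_c ≈ 3.17 mg/L

With k_r/k_d = 12.48 and 1 − D₀(k_r−k_d)/(k_d L₀) = 0.9222,
t_c = ln(12.48 × 0.9222) / (1.71 − 0.137) = ln(11.51) / 1.573 = 2.443/1.573 = 1.553 d.
D_c = (k_d/k_r) L₀ e^(−k_d t_c) = (0.137/1.71) × 49.0 × e^(−0.137×1.553) = 0.08012 × 49.0 × 0.8083 = 3.173 mg/L.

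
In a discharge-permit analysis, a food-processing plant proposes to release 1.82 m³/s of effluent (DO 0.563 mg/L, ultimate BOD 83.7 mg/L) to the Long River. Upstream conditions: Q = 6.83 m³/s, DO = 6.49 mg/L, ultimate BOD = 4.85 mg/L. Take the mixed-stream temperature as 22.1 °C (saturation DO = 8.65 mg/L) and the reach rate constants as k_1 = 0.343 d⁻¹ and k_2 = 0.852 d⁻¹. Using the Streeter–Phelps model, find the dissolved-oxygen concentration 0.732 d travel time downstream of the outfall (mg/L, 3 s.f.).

Mixed DO = (6.83×6.49 + 1.82×0.563)/(6.83+1.82) = 45.35/8.650 = 5.243 mg/L.
Mixed L₀ = (6.83×4.85 + 1.82×83.7)/(8.650) = 185.5/8.650 = 21.44 mg/L.
Initial deficit D₀ = C_s − DO₀ = 8.65 − 5.243 = 3.407 mg/L.
D(0.732) = [0.343×21.44/(0.852−0.343)](e^(−0.343×0.732) − e^(−0.852×0.732)) + 3.407 e^(−0.852×0.732)
= 14.45 × (0.7780 − 0.5360) + 3.407 × 0.5360 = 5.322 mg/L.
DO = 8.65 − 5.322 = 3.328 mg/L.

DO ≈ 3.33 mg/L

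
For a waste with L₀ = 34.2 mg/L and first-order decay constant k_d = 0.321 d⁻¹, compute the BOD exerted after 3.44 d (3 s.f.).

y ≈ 22.9 mg/L

y_t = L₀(1 − e^(−k_d t)) = 34.2 × (1 − e^(−0.321×3.44))
= 34.2 × (1 − 0.3315) = 34.2 × 0.6685 = 22.86 mg/L.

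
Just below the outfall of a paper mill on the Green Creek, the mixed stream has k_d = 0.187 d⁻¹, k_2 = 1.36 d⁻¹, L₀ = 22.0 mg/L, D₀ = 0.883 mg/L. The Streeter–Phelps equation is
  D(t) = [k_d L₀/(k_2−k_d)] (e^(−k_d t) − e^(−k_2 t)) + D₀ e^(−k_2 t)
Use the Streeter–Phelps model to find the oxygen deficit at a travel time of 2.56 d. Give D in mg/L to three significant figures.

D ≈ 2.09 mg/L

k_d L₀/(k_2−k_d) = 0.187×22.0/(1.36−0.187) = 4.114/1.173 = 3.507 mg/L.
e^(−k_d t) = e^(−0.187×2.560) = 0.6196; e^(−k_2 t) = e^(−1.36×2.560) = 0.03076.
D = 3.507 × (0.6196 − 0.03076) + 0.883 × 0.03076 = 2.065 + 0.02716 = 2.092 mg/L.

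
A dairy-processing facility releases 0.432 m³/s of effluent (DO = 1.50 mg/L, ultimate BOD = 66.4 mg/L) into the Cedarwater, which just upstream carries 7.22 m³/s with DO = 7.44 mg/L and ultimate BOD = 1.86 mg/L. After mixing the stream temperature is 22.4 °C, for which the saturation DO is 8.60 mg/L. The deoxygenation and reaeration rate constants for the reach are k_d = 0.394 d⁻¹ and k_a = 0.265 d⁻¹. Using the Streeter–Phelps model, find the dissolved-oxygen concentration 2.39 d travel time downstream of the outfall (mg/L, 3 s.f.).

DO ≈ 5.44 mg/L

Mixed DO = (7.22×7.44 + 0.432×1.50)/(7.22+0.432) = 54.36/7.652 = 7.105 mg/L.
Mixed L₀ = (7.22×1.86 + 0.432×66.4)/(7.652) = 42.11/7.652 = 5.504 mg/L.
Initial deficit D₀ = C_s − DO₀ = 8.60 − 7.105 = 1.495 mg/L.
D(2.39) = [0.394×5.504/(0.265−0.394)](e^(−0.394×2.39) − e^(−0.265×2.39)) + 1.495 e^(−0.265×2.39)
= -16.81 × (0.3900 − 0.5308) + 1.495 × 0.5308 = 3.161 mg/L.
DO = 8.60 − 3.161 = 5.439 mg/L.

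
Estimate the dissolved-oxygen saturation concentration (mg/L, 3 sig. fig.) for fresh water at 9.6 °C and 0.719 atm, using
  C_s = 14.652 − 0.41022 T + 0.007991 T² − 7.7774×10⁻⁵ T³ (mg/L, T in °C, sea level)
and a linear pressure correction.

At sea level: C_s = 14.652 − 0.41022×9.6 + 0.007991×9.6² − 7.7774×10⁻⁵×9.6³ = 11.38 mg/L.
Pressure correction: C_s' = 11.38 × 0.719 = 8.183 mg/L.

C_s ≈ 8.18 mg/L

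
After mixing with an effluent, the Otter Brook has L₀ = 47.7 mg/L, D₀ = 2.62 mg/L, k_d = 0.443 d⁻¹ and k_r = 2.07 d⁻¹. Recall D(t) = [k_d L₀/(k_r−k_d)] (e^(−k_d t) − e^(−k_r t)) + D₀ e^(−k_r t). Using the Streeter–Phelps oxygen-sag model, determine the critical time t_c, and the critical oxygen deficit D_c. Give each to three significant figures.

t_c ≈ 0.809 d; D_c ≈ 7.13 mg/L

t_c = [1/(k_r−k_d)] ln[(k_r/k_d)(1 − D₀(k_r−k_d)/(k_d L₀))]
= [1/(2.07−0.443)] ln[(2.07/0.443)(1 − 2.62×1.627/(0.443×47.7))]
= (1/1.627) ln[4.673 × 0.7983] = 0.6146 × ln(3.730) = 0.6146 × 1.316 = 0.8091 d.
L(t_c) = L₀ e^(−k_d t_c) = 47.7 × 0.6988 = 33.33 mg/L, and at the critical point k_r D_c = k_d L, so D_c = (0.443/2.07) × 33.33 = 7.133 mg/L.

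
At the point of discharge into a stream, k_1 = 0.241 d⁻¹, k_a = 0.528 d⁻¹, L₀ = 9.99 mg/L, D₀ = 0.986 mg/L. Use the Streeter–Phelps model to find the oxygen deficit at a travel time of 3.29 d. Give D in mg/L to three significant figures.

D ≈ 2.49 mg/L

k_1 L₀/(k_a−k_1) = 0.241×9.99/(0.528−0.241) = 2.408/0.2870 = 8.389 mg/L.
e^(−k_1 t) = e^(−0.241×3.290) = 0.4525; e^(−k_a t) = e^(−0.528×3.290) = 0.1760.
D = 8.389 × (0.4525 − 0.1760) + 0.986 × 0.1760 = 2.320 + 0.1736 = 2.493 mg/L.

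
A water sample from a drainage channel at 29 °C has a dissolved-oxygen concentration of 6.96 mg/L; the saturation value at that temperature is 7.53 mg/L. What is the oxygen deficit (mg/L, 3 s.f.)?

D ≈ 0.570 mg/L

D = C_s − C = 7.53 − 6.96 = 0.570 mg/L.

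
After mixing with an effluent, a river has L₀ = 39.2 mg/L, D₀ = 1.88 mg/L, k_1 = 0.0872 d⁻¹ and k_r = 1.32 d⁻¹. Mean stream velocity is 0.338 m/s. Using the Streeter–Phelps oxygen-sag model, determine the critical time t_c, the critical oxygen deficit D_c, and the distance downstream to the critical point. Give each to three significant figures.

With k_r/k_1 = 15.14 and 1 − D₀(k_r−k_1)/(k_1 L₀) = 0.3220,
t_c = ln(15.14 × 0.3220) / (1.32 − 0.0872) = ln(4.874) / 1.233 = 1.584/1.233 = 1.285 d.
L(t_c) = L₀ e^(−k_1 t_c) = 39.2 × 0.8940 = 35.05 mg/L, and at the critical point k_r D_c = k_1 L, so D_c = (0.0872/1.32) × 35.05 = 2.315 mg/L.
x_c = v t_c = 0.338 m/s × 1.285 d × 86400 s/d = 37520 m ≈ 37.5 km.

t_c ≈ 1.28 d; D_c ≈ 2.32 mg/L; x_c ≈ 37.5 km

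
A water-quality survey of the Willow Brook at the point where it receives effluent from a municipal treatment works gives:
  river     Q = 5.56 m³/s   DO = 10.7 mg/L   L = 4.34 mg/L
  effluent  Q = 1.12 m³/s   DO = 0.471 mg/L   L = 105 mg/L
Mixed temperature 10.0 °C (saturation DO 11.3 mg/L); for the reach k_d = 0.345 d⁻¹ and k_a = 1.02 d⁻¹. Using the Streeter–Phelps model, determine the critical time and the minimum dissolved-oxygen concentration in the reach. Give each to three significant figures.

Mixed DO = (5.56×10.7 + 1.12×0.471)/(5.56+1.12) = 60.02/6.680 = 8.985 mg/L.
Mixed L₀ = (5.56×4.34 + 1.12×105)/(6.680) = 141.7/6.680 = 21.22 mg/L.
Initial deficit D₀ = C_s − DO₀ = 11.3 − 8.985 = 2.315 mg/L.
t_c = (1/0.6750) ln[(1.02/0.345)(1 − 2.315×0.6750/(0.345×21.22))] = 1.481 × ln(2.325) = 1.250 d.
D_c = (0.345/1.02) × 21.22 × e^(−0.345×1.250) = 0.3382 × 21.22 × 0.6497 = 4.662 mg/L.
Minimum DO = 11.3 − 4.662 = 6.638 mg/L.

t_c ≈ 1.25 d; minimum DO ≈ 6.64 mg/L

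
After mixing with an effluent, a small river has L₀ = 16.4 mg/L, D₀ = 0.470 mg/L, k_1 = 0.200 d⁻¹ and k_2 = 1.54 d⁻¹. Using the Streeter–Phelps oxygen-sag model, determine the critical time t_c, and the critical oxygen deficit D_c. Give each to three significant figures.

t_c = [1/(k_2−k_1)] ln[(k_2/k_1)(1 − D₀(k_2−k_1)/(k_1 L₀))]
= [1/(1.54−0.200)] ln[(1.54/0.200)(1 − 0.470×1.340/(0.200×16.4))]
= (1/1.340) ln[7.700 × 0.8080] = 0.7463 × ln(6.222) = 0.7463 × 1.828 = 1.364 d.
L(t_c) = L₀ e^(−k_1 t_c) = 16.4 × 0.7612 = 12.48 mg/L, and at the critical point k_2 D_c = k_1 L, so D_c = (0.200/1.54) × 12.48 = 1.621 mg/L.

t_c ≈ 1.36 d; D_c ≈ 1.62 mg/L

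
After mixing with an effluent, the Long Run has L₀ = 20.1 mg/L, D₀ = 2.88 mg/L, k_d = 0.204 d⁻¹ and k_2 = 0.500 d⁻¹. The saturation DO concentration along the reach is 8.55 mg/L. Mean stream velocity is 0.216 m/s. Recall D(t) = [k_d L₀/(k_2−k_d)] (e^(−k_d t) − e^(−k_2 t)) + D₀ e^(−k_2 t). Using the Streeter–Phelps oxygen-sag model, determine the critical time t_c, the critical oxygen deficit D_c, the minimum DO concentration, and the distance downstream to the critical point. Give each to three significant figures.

At the critical point dD/dt = 0, so k_d L₀ e^(−k_d t) = k_2 D. Substituting D(t) from the Streeter–Phelps equation and solving for t gives
t_c = ln[(k_2/k_d)(1 − D₀(k_2−k_d)/(k_d L₀))] / (k_2−k_d).
Here k_2−k_d = 0.2960 d⁻¹ and 1 − D₀(k_2−k_d)/(k_d L₀) = 1 − 2.88×0.2960/(0.204×20.1) = 0.7921, so
t_c = ln(2.451 × 0.7921) / 0.2960 = 0.6634 / 0.2960 = 2.241 d.
L(t_c) = L₀ e^(−k_d t_c) = 20.1 × 0.6330 = 12.72 mg/L, and at the critical point k_2 D_c = k_d L, so D_c = (0.204/0.500) × 12.72 = 5.191 mg/L.
Minimum DO = C_s − D_c = 8.55 − 5.191 = 3.359 mg/L.
x_c = v t_c = 0.216 m/s × 2.241 d × 86400 s/d = 41830 m ≈ 41.8 km.

t_c ≈ 2.24 d; D_c ≈ 5.19 mg/L; min DO ≈ 3.36 mg/L; x_c ≈ 41.8 km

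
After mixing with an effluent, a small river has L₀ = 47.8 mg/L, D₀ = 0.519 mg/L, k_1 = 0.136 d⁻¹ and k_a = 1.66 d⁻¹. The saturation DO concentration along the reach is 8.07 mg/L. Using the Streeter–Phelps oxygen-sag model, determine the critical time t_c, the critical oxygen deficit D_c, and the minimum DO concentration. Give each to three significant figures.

t_c ≈ 1.56 d; D_c ≈ 3.17 mg/L; min DO ≈ 4.90 mg/L

t_c = [1/(k_a−k_1)] ln[(k_a/k_1)(1 − D₀(k_a−k_1)/(k_1 L₀))]
= [1/(1.66−0.136)] ln[(1.66/0.136)(1 − 0.519×1.524/(0.136×47.8))]
= (1/1.524) ln[12.21 × 0.8783] = 0.6562 × ln(10.72) = 0.6562 × 2.372 = 1.557 d.
D_c = (k_1/k_a) L₀ e^(−k_1 t_c) = (0.136/1.66) × 47.8 × e^(−0.136×1.557) = 0.08193 × 47.8 × 0.8092 = 3.169 mg/L.
Minimum DO = C_s − D_c = 8.07 − 3.169 = 4.901 mg/L.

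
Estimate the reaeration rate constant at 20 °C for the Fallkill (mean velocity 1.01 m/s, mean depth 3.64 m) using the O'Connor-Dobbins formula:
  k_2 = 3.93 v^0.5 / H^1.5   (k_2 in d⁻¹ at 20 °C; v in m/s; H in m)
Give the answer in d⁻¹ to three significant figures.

k_2 ≈ 0.569 d⁻¹

k_2 = 3.93 × 1.01^0.5 / 3.64^1.5 = 3.93 × 1.005 / 6.945 = 0.5687 d⁻¹.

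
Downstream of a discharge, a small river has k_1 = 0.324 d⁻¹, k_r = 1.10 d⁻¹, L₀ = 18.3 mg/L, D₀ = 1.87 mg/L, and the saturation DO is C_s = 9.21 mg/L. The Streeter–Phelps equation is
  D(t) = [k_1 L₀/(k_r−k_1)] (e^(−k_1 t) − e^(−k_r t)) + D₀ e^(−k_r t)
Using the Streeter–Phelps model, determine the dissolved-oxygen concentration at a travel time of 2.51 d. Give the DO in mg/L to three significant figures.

DO ≈ 6.19 mg/L

k_1 L₀/(k_r−k_1) = 0.324×18.3/(1.10−0.324) = 5.929/0.7760 = 7.641 mg/L.
e^(−k_1 t) = e^(−0.324×2.510) = 0.4434; e^(−k_r t) = e^(−1.10×2.510) = 0.06323.
D = 7.641 × (0.4434 − 0.06323) + 1.87 × 0.06323 = 2.905 + 0.1182 = 3.023 mg/L.
DO = C_s − D = 9.21 − 3.023 = 6.187 mg/L.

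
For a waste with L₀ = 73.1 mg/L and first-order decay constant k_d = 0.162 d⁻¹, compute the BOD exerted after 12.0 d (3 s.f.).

y ≈ 62.6 mg/L

y_t = L₀(1 − e^(−k_d t)) = 73.1 × (1 − e^(−0.162×12.0))
= 73.1 × (1 − 0.1431) = 73.1 × 0.8569 = 62.64 mg/L.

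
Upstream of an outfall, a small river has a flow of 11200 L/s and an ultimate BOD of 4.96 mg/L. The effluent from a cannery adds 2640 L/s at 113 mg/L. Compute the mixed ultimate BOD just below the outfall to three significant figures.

Flow-weighted mixing: C = (Q_r C_r + Q_w C_w)/(Q_r + Q_w)
= (11200×4.96 + 2640×113)/(11200 + 2640) = 353900/13840 = 25.57 mg/L.

25.6 mg/L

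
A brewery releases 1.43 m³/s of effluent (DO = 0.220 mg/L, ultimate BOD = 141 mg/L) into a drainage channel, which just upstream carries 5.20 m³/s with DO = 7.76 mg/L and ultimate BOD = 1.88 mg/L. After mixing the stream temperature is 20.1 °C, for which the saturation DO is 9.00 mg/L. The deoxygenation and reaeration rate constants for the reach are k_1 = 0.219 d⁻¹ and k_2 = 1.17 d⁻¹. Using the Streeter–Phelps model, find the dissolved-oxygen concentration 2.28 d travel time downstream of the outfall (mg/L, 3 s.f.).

Mixed DO = (5.20×7.76 + 1.43×0.220)/(5.20+1.43) = 40.67/6.630 = 6.134 mg/L.
Mixed L₀ = (5.20×1.88 + 1.43×141)/(6.630) = 211.4/6.630 = 31.89 mg/L.
Initial deficit D₀ = C_s − DO₀ = 9.00 − 6.134 = 2.866 mg/L.
D(2.28) = [0.219×31.89/(1.17−0.219)](e^(−0.219×2.28) − e^(−1.17×2.28)) + 2.866 e^(−1.17×2.28)
= 7.343 × (0.6069 − 0.06942) + 2.866 × 0.06942 = 4.146 mg/L.
DO = 9.00 − 4.146 = 4.854 mg/L.

DO ≈ 4.85 mg/L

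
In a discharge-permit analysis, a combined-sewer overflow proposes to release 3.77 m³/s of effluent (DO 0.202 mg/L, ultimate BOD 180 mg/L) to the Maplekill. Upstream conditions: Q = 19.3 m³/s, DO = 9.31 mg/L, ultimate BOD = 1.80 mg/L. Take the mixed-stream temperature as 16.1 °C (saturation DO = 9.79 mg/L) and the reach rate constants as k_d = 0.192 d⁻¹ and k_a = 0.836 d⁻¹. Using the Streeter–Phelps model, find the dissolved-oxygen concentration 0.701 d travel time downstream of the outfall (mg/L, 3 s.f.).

Mixed DO = (19.3×9.31 + 3.77×0.202)/(19.3+3.77) = 180.4/23.07 = 7.822 mg/L.
Mixed L₀ = (19.3×1.80 + 3.77×180)/(23.07) = 713.3/23.07 = 30.92 mg/L.
Initial deficit D₀ = C_s − DO₀ = 9.79 − 7.822 = 1.968 mg/L.
D(0.701) = [0.192×30.92/(0.836−0.192)](e^(−0.192×0.701) − e^(−0.836×0.701)) + 1.968 e^(−0.836×0.701)
= 9.219 × (0.8741 − 0.5565) + 1.968 × 0.5565 = 4.023 mg/L.
DO = 9.79 − 4.023 = 5.767 mg/L.

DO ≈ 5.77 mg/L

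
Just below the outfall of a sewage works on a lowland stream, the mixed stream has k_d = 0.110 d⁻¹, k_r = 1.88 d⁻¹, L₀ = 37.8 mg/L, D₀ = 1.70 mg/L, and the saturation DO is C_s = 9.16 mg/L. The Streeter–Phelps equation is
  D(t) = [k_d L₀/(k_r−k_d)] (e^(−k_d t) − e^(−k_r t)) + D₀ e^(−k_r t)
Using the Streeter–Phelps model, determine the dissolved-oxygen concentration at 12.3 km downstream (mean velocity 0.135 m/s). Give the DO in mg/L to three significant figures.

Travel time t = x/v = 12.3 km / (0.135 m/s) = 12300 m / 0.135 m/s = 91110 s = 1.055 d.
k_d L₀/(k_r−k_d) = 0.110×37.8/(1.88−0.110) = 4.158/1.770 = 2.349 mg/L.
e^(−k_d t) = e^(−0.110×1.055) = 0.8905; e^(−k_r t) = e^(−1.88×1.055) = 0.1377.
D = 2.349 × (0.8905 − 0.1377) + 1.70 × 0.1377 = 1.768 + 0.2341 = 2.002 mg/L.
DO = C_s − D = 9.16 − 2.002 = 7.158 mg/L.

DO ≈ 7.16 mg/L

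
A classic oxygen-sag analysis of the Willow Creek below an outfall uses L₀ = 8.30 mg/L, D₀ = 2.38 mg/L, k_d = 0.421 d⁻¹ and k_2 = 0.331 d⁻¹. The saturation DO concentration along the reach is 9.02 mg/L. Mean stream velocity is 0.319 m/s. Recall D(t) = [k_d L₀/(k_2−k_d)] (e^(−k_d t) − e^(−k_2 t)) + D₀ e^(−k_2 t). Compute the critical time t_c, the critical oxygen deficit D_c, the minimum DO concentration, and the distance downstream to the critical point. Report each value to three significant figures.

t_c = [1/(k_2−k_d)] ln[(k_2/k_d)(1 − D₀(k_2−k_d)/(k_d L₀))]
= [1/(0.331−0.421)] ln[(0.331/0.421)(1 − 2.38×-0.09000/(0.421×8.30))]
= (1/-0.09000) ln[0.7862 × 1.061] = -11.11 × ln(0.8344) = -11.11 × -0.1810 = 2.011 d.
D_c = (k_d/k_2) L₀ e^(−k_d t_c) = (0.421/0.331) × 8.30 × e^(−0.421×2.011) = 1.272 × 8.30 × 0.4288 = 4.527 mg/L.
Minimum DO = C_s − D_c = 9.02 − 4.527 = 4.493 mg/L.
x_c = v t_c = 0.319 m/s × 2.011 d × 86400 s/d = 55440 m ≈ 55.4 km.

t_c ≈ 2.01 d; D_c ≈ 4.53 mg/L; min DO ≈ 4.49 mg/L; x_c ≈ 55.4 km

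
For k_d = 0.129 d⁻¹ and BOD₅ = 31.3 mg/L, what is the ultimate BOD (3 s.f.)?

BOD₅ = L₀(1 − e^(−5k_d)) ⇒ L₀ = BOD₅ / (1 − e^(−5×0.129))
= 31.3 / (1 − 0.5247) = 31.3 / 0.4753 = 65.85 mg/L.

L₀ ≈ 65.8 mg/L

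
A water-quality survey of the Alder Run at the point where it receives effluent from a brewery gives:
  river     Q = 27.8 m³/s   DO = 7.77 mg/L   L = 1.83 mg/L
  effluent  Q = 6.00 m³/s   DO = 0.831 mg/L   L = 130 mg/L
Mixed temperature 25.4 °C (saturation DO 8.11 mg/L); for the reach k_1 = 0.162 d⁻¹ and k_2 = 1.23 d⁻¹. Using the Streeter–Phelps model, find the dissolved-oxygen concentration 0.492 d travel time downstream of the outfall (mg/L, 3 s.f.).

Mixed DO = (27.8×7.77 + 6.00×0.831)/(27.8+6.00) = 221.0/33.80 = 6.538 mg/L.
Mixed L₀ = (27.8×1.83 + 6.00×130)/(33.80) = 830.9/33.80 = 24.58 mg/L.
Initial deficit D₀ = C_s − DO₀ = 8.11 − 6.538 = 1.572 mg/L.
D(0.492) = [0.162×24.58/(1.23−0.162)](e^(−0.162×0.492) − e^(−1.23×0.492)) + 1.572 e^(−1.23×0.492)
= 3.729 × (0.9234 − 0.5460) + 1.572 × 0.5460 = 2.265 mg/L.
DO = 8.11 − 2.265 = 5.845 mg/L.

DO ≈ 5.84 mg/L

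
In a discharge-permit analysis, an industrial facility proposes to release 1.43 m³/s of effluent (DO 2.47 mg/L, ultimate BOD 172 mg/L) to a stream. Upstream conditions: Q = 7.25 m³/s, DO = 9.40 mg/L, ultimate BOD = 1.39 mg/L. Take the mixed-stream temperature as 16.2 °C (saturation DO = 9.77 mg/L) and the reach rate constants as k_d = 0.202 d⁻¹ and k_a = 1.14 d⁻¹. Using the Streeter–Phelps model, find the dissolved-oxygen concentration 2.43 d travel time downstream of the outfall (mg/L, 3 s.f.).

Mixed DO = (7.25×9.40 + 1.43×2.47)/(7.25+1.43) = 71.68/8.680 = 8.258 mg/L.
Mixed L₀ = (7.25×1.39 + 1.43×172)/(8.680) = 256.0/8.680 = 29.50 mg/L.
Initial deficit D₀ = C_s − DO₀ = 9.77 − 8.258 = 1.512 mg/L.
D(2.43) = [0.202×29.50/(1.14−0.202)](e^(−0.202×2.43) − e^(−1.14×2.43)) + 1.512 e^(−1.14×2.43)
= 6.352 × (0.6121 − 0.06265) + 1.512 × 0.06265 = 3.585 mg/L.
DO = 9.77 − 3.585 = 6.185 mg/L.

DO ≈ 6.19 mg/L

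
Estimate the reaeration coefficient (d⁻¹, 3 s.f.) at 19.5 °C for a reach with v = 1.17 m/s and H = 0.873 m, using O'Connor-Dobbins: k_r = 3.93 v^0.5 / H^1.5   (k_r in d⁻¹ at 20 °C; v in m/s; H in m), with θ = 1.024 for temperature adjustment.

k_r(20) = 3.93 × 1.17^0.5 / 0.873^1.5 = 3.93 × 1.082 / 0.8157 = 5.212 d⁻¹.
k_r(19.5) = 5.212 × 1.024^(19.5−20) = 5.212 × 0.9882 = 5.150 d⁻¹.

k_r ≈ 5.15 d⁻¹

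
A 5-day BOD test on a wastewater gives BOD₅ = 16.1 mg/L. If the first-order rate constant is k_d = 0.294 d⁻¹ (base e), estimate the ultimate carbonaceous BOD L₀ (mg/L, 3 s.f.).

BOD₅ = L₀(1 − e^(−5k_d)) ⇒ L₀ = BOD₅ / (1 − e^(−5×0.294))
= 16.1 / (1 − 0.2299) = 16.1 / 0.7701 = 20.91 mg/L.

L₀ ≈ 20.9 mg/L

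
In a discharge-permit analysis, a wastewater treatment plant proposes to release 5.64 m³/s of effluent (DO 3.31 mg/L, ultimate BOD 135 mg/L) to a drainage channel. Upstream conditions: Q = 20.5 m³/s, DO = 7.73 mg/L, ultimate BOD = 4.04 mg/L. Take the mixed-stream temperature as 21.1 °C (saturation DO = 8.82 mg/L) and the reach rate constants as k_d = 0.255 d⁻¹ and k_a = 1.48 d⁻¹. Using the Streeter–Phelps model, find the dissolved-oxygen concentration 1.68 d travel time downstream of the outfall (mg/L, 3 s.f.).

Mixed DO = (20.5×7.73 + 5.64×3.31)/(20.5+5.64) = 177.1/26.14 = 6.776 mg/L.
Mixed L₀ = (20.5×4.04 + 5.64×135)/(26.14) = 844.2/26.14 = 32.30 mg/L.
Initial deficit D₀ = C_s − DO₀ = 8.82 − 6.776 = 2.044 mg/L.
D(1.68) = [0.255×32.30/(1.48−0.255)](e^(−0.255×1.68) − e^(−1.48×1.68)) + 2.044 e^(−1.48×1.68)
= 6.723 × (0.6516 − 0.08321) + 2.044 × 0.08321 = 3.991 mg/L.
DO = 8.82 − 3.991 = 4.829 mg/L.

DO ≈ 4.83 mg/L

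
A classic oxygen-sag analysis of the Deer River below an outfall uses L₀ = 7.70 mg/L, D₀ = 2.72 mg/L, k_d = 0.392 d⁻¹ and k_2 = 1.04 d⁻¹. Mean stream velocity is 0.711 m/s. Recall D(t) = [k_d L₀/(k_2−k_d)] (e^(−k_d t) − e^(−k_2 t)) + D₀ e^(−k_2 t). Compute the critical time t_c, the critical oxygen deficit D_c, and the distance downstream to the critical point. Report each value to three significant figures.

t_c ≈ 0.152 d; D_c ≈ 2.73 mg/L; x_c ≈ 9.37 km

With k_2/k_d = 2.653 and 1 − D₀(k_2−k_d)/(k_d L₀) = 0.4161,
t_c = ln(2.653 × 0.4161) / (1.04 − 0.392) = ln(1.104) / 0.6480 = 0.09879/0.6480 = 0.1525 d.
L(t_c) = L₀ e^(−k_d t_c) = 7.70 × 0.9420 = 7.253 mg/L, and at the critical point k_2 D_c = k_d L, so D_c = (0.392/1.04) × 7.253 = 2.734 mg/L.
x_c = v t_c = 0.711 m/s × 0.1525 d × 86400 s/d = 9365 m ≈ 9.37 km.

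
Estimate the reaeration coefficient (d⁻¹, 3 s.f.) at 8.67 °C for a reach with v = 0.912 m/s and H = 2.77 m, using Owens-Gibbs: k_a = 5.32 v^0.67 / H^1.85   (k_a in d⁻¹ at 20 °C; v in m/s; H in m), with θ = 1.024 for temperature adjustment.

k_a ≈ 0.581 d⁻¹

k_a(20) = 5.32 × 0.912^0.67 / 2.77^1.85 = 5.32 × 0.9401 / 6.585 = 0.7595 d⁻¹.
k_a(8.67) = 0.7595 × 1.024^(8.67−20) = 0.7595 × 0.7644 = 0.5805 d⁻¹.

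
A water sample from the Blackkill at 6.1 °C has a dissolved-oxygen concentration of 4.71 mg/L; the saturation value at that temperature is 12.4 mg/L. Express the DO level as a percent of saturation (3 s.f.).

% saturation = C/C_s × 100 = 4.71/12.4 × 100 = 38.0 %.

38.0 % saturation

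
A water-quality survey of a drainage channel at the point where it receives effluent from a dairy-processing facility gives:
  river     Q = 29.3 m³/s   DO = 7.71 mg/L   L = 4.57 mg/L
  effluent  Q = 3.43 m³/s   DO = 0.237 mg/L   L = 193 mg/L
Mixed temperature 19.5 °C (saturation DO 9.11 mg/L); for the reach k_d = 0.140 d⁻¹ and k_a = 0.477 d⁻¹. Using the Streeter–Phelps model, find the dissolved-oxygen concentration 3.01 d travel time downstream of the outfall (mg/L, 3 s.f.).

Mixed DO = (29.3×7.71 + 3.43×0.237)/(29.3+3.43) = 226.7/32.73 = 6.927 mg/L.
Mixed L₀ = (29.3×4.57 + 3.43×193)/(32.73) = 795.9/32.73 = 24.32 mg/L.
Initial deficit D₀ = C_s − DO₀ = 9.11 − 6.927 = 2.183 mg/L.
D(3.01) = [0.140×24.32/(0.477−0.140)](e^(−0.140×3.01) − e^(−0.477×3.01)) + 2.183 e^(−0.477×3.01)
= 10.10 × (0.6561 − 0.2379) + 2.183 × 0.2379 = 4.744 mg/L.
DO = 9.11 − 4.744 = 4.366 mg/L.

DO ≈ 4.37 mg/L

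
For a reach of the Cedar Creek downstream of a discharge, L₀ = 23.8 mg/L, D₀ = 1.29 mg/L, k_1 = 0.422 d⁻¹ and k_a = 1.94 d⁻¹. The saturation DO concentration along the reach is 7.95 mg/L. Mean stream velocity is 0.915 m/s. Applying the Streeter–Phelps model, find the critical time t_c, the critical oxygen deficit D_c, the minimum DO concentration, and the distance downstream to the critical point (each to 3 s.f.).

t_c ≈ 0.862 d; D_c ≈ 3.60 mg/L; min DO ≈ 4.35 mg/L; x_c ≈ 68.1 km

With k_a/k_1 = 4.597 and 1 − D₀(k_a−k_1)/(k_1 L₀) = 0.8050,
t_c = ln(4.597 × 0.8050) / (1.94 − 0.422) = ln(3.701) / 1.518 = 1.309/1.518 = 0.8620 d.
L(t_c) = L₀ e^(−k_1 t_c) = 23.8 × 0.6950 = 16.54 mg/L, and at the critical point k_a D_c = k_1 L, so D_c = (0.422/1.94) × 16.54 = 3.598 mg/L.
Minimum DO = C_s − D_c = 7.95 − 3.598 = 4.352 mg/L.
x_c = v t_c = 0.915 m/s × 0.8620 d × 86400 s/d = 68150 m ≈ 68.1 km.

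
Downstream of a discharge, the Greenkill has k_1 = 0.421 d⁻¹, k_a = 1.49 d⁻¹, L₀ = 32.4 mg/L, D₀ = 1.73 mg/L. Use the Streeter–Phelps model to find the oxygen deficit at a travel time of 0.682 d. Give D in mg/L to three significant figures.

D ≈ 5.58 mg/L

k_1 L₀/(k_a−k_1) = 0.421×32.4/(1.49−0.421) = 13.64/1.069 = 12.76 mg/L.
e^(−k_1 t) = e^(−0.421×0.6820) = 0.7504; e^(−k_a t) = e^(−1.49×0.6820) = 0.3620.
D = 12.76 × (0.7504 − 0.3620) + 1.73 × 0.3620 = 4.957 + 0.6262 = 5.583 mg/L.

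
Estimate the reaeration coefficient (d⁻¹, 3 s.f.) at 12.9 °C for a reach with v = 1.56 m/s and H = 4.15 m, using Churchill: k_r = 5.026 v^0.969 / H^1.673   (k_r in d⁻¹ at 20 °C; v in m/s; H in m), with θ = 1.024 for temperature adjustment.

k_r ≈ 0.604 d⁻¹

k_r(20) = 5.026 × 1.56^0.969 / 4.15^1.673 = 5.026 × 1.539 / 10.81 = 0.7151 d⁻¹.
k_r(12.9) = 0.7151 × 1.024^(12.9−20) = 0.7151 × 0.8450 = 0.6043 d⁻¹.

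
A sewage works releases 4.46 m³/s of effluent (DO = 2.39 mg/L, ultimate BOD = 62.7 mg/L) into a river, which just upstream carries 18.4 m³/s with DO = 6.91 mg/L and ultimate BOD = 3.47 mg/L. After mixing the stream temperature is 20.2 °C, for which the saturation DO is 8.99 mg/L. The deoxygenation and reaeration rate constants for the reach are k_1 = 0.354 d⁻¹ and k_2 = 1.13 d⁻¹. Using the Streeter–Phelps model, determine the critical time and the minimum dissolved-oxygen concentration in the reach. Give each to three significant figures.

t_c ≈ 0.767 d; minimum DO ≈ 5.40 mg/L

Mixed DO = (18.4×6.91 + 4.46×2.39)/(18.4+4.46) = 137.8/22.86 = 6.028 mg/L.
Mixed L₀ = (18.4×3.47 + 4.46×62.7)/(22.86) = 343.5/22.86 = 15.03 mg/L.
Initial deficit D₀ = C_s − DO₀ = 8.99 − 6.028 = 2.962 mg/L.
t_c = (1/0.7760) ln[(1.13/0.354)(1 − 2.962×0.7760/(0.354×15.03))] = 1.289 × ln(1.813) = 0.7666 d.
D_c = (0.354/1.13) × 15.03 × e^(−0.354×0.7666) = 0.3133 × 15.03 × 0.7623 = 3.588 mg/L.
Minimum DO = 8.99 − 3.588 = 5.402 mg/L.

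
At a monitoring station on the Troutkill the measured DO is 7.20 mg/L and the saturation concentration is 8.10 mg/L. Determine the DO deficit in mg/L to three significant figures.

D ≈ 0.900 mg/L

D = C_s − C = 8.10 − 7.20 = 0.900 mg/L.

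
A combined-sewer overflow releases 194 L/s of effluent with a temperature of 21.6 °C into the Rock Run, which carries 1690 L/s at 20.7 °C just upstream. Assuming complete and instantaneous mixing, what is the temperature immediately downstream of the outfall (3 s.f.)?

Flow-weighted mixing: C = (Q_r C_r + Q_w C_w)/(Q_r + Q_w)
= (1690×20.7 + 194×21.6)/(1690 + 194) = 39170/1884 = 20.79 °C.

20.8 °C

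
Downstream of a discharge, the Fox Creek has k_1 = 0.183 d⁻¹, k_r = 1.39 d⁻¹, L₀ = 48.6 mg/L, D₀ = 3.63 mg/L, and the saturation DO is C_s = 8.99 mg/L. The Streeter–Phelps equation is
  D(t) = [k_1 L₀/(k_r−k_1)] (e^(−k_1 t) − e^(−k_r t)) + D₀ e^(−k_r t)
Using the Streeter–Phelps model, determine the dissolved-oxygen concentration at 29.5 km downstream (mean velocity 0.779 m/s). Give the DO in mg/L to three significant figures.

Travel time t = x/v = 29.5 km / (0.779 m/s) = 29500 m / 0.779 m/s = 37870 s = 0.4383 d.
k_1 L₀/(k_r−k_1) = 0.183×48.6/(1.39−0.183) = 8.894/1.207 = 7.369 mg/L.
e^(−k_1 t) = e^(−0.183×0.4383) = 0.9229; e^(−k_r t) = e^(−1.39×0.4383) = 0.5438.
D = 7.369 × (0.9229 − 0.5438) + 3.63 × 0.5438 = 2.794 + 1.974 = 4.768 mg/L.
DO = C_s − D = 8.99 − 4.768 = 4.222 mg/L.

DO ≈ 4.22 mg/L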